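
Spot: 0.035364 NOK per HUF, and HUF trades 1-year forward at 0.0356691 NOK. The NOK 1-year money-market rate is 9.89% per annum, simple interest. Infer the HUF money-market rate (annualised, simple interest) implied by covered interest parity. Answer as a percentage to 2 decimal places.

T = 1 year.
F/S = 0.0356691/0.035364 = 1.0086274 = (growth of NOK) / (growth of HUF).
NOK growth factor: 1 + 0.0989×1 = 1.098900.
Hence g_HUF = 1.0895004.
(1.0895004 − 1)/T = 0.089500, i.e. 8.95%.

8.95%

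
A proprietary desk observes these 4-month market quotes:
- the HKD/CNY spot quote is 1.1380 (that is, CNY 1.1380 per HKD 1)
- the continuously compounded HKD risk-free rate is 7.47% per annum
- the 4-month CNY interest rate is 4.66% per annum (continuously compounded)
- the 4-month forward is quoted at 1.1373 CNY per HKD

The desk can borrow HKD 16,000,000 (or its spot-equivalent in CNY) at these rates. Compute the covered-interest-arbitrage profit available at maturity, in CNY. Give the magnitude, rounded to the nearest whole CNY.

T = 4/12 years.
Keep in HKD, deliver into the forward: 16,000,000·1.0252125941·1.1373 = CNY 18,655,588.53.
Swap to CNY now, deposit: 16,000,000·1.1380·1.0156546026 = CNY 18,493,039.00.
The quoted forward overvalues HKD, so borrow CNY, buy HKD at spot, deposit the HKD at 7.47%, and sell the proceeds forward at 1.1373.
Profit = 18,655,588.53 − 18,493,039.00 = CNY 162,550.

CNY 162,550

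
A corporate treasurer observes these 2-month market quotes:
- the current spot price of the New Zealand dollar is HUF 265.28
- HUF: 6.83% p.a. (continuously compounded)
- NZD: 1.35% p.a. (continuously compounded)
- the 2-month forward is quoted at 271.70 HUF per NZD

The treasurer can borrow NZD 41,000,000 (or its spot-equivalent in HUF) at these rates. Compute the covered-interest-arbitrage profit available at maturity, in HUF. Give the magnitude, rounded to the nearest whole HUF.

HUF 163,794,576

T = 2/12 years.
Keep in NZD, deliver into the forward: 41,000,000·1.00225253315·271.70 = HUF 11,164,792,543.53.
Swap to HUF now, deposit: 41,000,000·265.28·1.011448370016 = HUF 11,000,997,967.51.
The quoted forward overvalues NZD, so borrow HUF, buy NZD at spot, deposit the NZD at 1.35%, and sell the proceeds forward at 271.70.
Profit = 11,164,792,543.53 − 11,000,997,967.51 = HUF 163,794,576.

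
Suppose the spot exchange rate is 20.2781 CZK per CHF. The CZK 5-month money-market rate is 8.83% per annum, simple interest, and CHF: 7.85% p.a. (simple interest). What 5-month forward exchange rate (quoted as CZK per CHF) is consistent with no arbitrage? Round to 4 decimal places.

20.3583

T = 5/12 years.
CZK growth factor: 1 + 0.0883×5/12 = 1.03679167.
Growth of 1 CHF over T: 1 + 0.0785×5/12 = 1.03270833.
CIP: F = S · (grow CZK)/(grow CHF) = 20.2781 × 1.03679167/1.03270833 = 20.358280 CZK per CHF.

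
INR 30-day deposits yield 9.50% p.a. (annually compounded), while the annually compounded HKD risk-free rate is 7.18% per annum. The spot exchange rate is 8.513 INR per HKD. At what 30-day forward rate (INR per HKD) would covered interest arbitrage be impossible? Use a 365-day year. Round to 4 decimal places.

8.5280

T = 30/365 years.
Growth of 1 INR over T: (1 + 0.0950)^(30/365) = 1.0074872.
Growth of 1 HKD over T: (1 + 0.0718)^(30/365) = 1.0057154.
So F = 8.513 × 1.0074872 / 1.0057154 = 8.527998 (INR/HKD).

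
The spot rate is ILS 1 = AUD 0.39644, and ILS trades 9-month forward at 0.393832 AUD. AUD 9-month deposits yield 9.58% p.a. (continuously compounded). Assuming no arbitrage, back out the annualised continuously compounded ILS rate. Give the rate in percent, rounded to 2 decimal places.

10.46%

T = 9/12 years.
F/S = 0.393832/0.39644 = 0.9934215 = (growth of AUD) / (growth of ILS).
The AUD side grows by e^(0.0958×9/12) = 1.0744942.
That pins the ILS growth at 1.0816096.
Take logs: ln 1.0816096 / (9/12) = 0.104600, so 10.46%.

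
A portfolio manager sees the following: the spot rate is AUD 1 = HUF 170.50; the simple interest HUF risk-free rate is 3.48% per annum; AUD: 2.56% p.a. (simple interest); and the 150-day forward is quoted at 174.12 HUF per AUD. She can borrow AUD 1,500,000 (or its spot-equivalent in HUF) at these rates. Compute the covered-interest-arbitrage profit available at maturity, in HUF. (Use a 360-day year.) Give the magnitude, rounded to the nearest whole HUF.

T = 150/360 years.
Keep in AUD, deliver into the forward: 1,500,000·1.01066666667·174.12 = HUF 263,965,920.00.
Swap to HUF now, deposit: 1,500,000·170.50·1.014500 = HUF 259,458,375.00.
The quoted forward overvalues AUD, so borrow HUF, buy AUD at spot, deposit the AUD at 2.56%, and sell the proceeds forward at 174.12.
Arbitrage profit = |263,965,920.00 − 259,458,375.00| = HUF 4,507,545.

HUF 4,507,545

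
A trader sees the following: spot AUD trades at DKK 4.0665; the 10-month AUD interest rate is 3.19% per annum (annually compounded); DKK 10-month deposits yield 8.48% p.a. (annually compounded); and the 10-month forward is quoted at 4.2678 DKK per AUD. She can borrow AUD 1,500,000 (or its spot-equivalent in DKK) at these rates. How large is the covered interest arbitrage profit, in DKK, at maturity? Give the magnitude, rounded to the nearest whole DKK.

DKK 43,583

T = 10/12 years.
Invest the AUD and cover forward: 1,500,000 × 1.026513528 × 4.2678 = DKK 6,571,431.65.
Convert at spot and invest in DKK: 1,500,000 × 4.0665 × 1.070183039 = DKK 6,527,848.99.
The quoted forward overvalues AUD, so borrow DKK, buy AUD at spot, deposit the AUD at 3.19%, and sell the proceeds forward at 4.2678.
The gap between the two covered legs is DKK 43,583.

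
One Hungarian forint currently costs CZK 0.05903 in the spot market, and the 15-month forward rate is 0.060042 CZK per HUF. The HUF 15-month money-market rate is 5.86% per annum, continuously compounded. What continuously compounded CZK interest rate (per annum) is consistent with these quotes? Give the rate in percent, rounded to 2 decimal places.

T = 15/12 years.
CIP gives F = S · g_CZK/g_HUF, so g_CZK/g_HUF = 0.060042/0.05903 = 1.0171438.
HUF growth factor: e^(0.0586×15/12) = 1.0759995.
That pins the CZK growth at 1.0944462.
r = ln(1.0944462)/(15/12) = 0.072199 → 7.22%.

7.22%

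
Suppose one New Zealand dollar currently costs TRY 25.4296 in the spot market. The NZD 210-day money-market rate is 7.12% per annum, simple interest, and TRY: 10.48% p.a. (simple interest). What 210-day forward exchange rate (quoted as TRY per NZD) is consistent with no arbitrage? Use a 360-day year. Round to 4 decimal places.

T = 210/360 years.
Growth of 1 TRY over T: 1 + 0.1048×210/360 = 1.06113333.
NZD accumulates by 1 + 0.0712×210/360 = 1.04153333.
So F = 25.4296 × 1.06113333 / 1.04153333 = 25.908145 (TRY/NZD).

25.9081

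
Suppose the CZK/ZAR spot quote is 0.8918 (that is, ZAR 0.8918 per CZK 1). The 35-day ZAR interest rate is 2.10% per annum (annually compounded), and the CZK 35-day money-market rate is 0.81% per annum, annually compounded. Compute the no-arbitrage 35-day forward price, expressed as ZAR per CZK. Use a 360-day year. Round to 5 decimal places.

T = 35/360 years.
Growth of 1 ZAR over T: (1 + 0.0210)^(35/360) = 1.0020226.
CZK accumulates by (1 + 0.0081)^(35/360) = 1.0007846.
Forward (ZAR per CZK) = 0.8918 × 1.0020226 / 1.0007846 = 0.8929032.

0.89290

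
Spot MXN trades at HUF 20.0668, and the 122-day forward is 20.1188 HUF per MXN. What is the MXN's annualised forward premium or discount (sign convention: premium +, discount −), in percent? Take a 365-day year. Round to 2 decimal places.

T = 122/365 years.
MXN trades forward at +0.25913% vs spot over the period.
Per annum: 0.0025913 / (122/365) = 0.007753 = 0.78%.

+0.78%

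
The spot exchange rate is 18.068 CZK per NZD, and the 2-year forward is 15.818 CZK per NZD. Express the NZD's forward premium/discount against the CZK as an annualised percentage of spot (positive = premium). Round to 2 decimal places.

T = 2 years.
(F − S)/S = (15.818 − 18.068)/18.068 = -0.1245296.
Per annum: -0.1245296 / 2 = -0.062265 = -6.23%.

-6.23%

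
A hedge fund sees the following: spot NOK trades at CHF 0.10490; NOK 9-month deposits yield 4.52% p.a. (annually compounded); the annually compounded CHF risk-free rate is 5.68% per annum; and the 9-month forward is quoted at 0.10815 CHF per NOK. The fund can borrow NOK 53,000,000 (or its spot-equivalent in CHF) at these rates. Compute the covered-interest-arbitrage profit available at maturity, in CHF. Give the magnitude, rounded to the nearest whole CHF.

CHF 130,285

T = 9/12 years.
Route A — deposit NOK, sell forward: 53,000,000 × 1.033711983 × 0.10815 = CHF 5,925,185.40.
Route B — convert at spot, deposit CHF: 53,000,000 × 0.10490 × 1.042304478 = CHF 5,794,900.21.
The quoted forward overvalues NOK, so borrow CHF, buy NOK at spot, deposit the NOK at 4.52%, and sell the proceeds forward at 0.10815.
Profit = 5,925,185.40 − 5,794,900.21 = CHF 130,285.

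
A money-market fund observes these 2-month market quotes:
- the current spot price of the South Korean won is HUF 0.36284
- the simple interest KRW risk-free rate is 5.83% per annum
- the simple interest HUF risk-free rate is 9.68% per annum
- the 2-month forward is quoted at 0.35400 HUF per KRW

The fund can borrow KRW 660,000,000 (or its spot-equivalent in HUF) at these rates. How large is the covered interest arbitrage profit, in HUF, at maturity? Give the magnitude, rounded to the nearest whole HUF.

HUF 7,427,718

T = 2/12 years.
Invest the KRW and cover forward: 660,000,000 × 1.00971666667 × 0.35400 = HUF 235,910,202.00.
Convert at spot and invest in HUF: 660,000,000 × 0.36284 × 1.01613333333 = HUF 243,337,920.32.
The quoted forward undervalues KRW, so borrow KRW, convert to HUF at spot, deposit the HUF at 9.68%, and buy KRW forward at 0.35400 to cover the loan.
Profit = 243,337,920.32 − 235,910,202.00 = HUF 7,427,718.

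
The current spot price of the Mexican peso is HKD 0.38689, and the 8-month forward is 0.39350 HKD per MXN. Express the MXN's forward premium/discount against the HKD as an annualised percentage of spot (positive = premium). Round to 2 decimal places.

T = 8/12 years.
Period premium: (0.39350 − 0.38689)/0.38689 = 0.0170850.
×(1/T) gives 2.56% p.a.

+2.56%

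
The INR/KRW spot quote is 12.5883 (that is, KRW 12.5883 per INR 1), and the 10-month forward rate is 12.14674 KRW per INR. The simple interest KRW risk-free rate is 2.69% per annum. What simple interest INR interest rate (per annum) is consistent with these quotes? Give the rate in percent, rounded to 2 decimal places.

7.15%

T = 10/12 years.
F/S = 12.14674/12.5883 = 0.9649230 = (growth of KRW) / (growth of INR).
The KRW side grows by 1 + 0.0269×10/12 = 1.0224167.
Hence g_INR = 1.0595837.
r = (1.0595837 − 1)/(10/12) = 0.071500 → 7.15%.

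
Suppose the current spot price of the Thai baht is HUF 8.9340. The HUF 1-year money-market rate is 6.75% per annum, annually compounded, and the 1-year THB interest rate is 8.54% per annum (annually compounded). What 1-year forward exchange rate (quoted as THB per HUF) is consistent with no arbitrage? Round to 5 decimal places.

T = 1 year.
HUF accumulates by (1 + 0.0675)^1 = 1.067500.
Growth of 1 THB over T: (1 + 0.0854)^1 = 1.085400.
So F = 8.934 × 1.067500 / 1.085400 = 8.786664 (HUF/THB).
Quoted the other way: 1/8.786664 = 0.11381 THB per HUF.

0.11381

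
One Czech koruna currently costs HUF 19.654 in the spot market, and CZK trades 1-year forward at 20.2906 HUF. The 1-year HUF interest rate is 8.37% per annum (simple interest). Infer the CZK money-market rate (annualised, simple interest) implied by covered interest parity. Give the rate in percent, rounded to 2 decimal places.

4.97%

T = 1 year.
F/S = 20.2906/19.654 = 1.0323904 = (growth of HUF) / (growth of CZK).
HUF growth factor: 1 + 0.0837×1 = 1.083700.
Hence g_CZK = 1.0496998.
(1.0496998 − 1)/T = 0.049700, i.e. 4.97%.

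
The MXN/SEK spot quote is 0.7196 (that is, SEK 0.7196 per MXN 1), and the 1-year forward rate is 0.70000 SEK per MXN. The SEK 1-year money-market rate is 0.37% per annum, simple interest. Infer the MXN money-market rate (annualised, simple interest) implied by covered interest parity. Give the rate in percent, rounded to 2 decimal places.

T = 1 year.
F/S = 0.7/0.7196 = 0.9727626 = (growth of SEK) / (growth of MXN).
The SEK side grows by 1 + 0.0037×1 = 1.003700.
Hence g_MXN = 1.0318036.
r = (1.0318036 − 1)/1 = 0.031804 → 3.18%.

3.18%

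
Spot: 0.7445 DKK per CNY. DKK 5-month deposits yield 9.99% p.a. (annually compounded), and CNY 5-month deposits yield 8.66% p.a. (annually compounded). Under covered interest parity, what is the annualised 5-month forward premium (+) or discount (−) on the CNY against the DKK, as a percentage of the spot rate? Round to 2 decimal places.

T = 5/12 years.
F = S · g_DKK/g_CNY = 0.7445 × 1.0404722/1.0352114 = 0.7482834.
Annualised premium = (F − S)/S × (1/T) = (0.7482834 − 0.7445)/0.7445 ÷ (5/12) = 1.22%.

+1.22%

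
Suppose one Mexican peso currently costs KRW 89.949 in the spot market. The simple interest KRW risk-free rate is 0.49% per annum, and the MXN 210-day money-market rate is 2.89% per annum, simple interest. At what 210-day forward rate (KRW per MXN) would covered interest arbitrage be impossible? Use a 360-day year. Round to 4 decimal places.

T = 210/360 years.
KRW growth factor: 1 + 0.0049×210/360 = 1.00285833.
MXN accumulates by 1 + 0.0289×210/360 = 1.01685833.
So F = 89.949 × 1.00285833 / 1.01685833 = 88.710591 (KRW/MXN).

88.7106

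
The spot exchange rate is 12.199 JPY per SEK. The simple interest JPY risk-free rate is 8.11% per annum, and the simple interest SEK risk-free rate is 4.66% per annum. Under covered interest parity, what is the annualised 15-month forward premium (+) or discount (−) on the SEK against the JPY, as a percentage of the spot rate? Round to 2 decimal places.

+3.26%

T = 15/12 years.
No-arbitrage forward: 12.199 × 1.101375 / 1.058250 = 12.696124 JPY/SEK.
(F − S)/S ÷ T = (12.696124 − 12.199)/12.199/(15/12) = 0.032601 → 3.26%.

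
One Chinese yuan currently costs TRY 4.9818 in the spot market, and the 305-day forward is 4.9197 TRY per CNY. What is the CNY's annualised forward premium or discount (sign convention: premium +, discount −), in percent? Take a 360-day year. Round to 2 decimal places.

T = 305/360 years.
(F − S)/S = (4.9197 − 4.9818)/4.9818 = -0.0124654.
×(1/T) gives -1.47% p.a.

-1.47%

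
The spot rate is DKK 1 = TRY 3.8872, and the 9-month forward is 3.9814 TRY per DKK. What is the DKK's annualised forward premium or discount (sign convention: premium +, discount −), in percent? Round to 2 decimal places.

+3.23%

T = 9/12 years.
DKK trades forward at +2.42334% vs spot over the period.
Annualise by dividing by T: 0.0242334 / (9/12) = 0.032311 → 3.23%.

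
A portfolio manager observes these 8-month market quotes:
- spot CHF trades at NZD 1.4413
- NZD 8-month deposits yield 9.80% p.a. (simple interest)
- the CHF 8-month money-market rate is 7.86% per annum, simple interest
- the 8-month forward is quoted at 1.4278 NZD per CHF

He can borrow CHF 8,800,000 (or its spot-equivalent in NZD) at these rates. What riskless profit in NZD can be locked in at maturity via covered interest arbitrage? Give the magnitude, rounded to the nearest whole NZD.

T = 8/12 years.
Invest the CHF and cover forward: 8,800,000 × 1.052400 × 1.4278 = NZD 13,223,027.14.
Convert at spot and invest in NZD: 8,800,000 × 1.4413 × 1.0653333333 = NZD 13,512,091.41.
The quoted forward undervalues CHF, so borrow CHF, convert to NZD at spot, deposit the NZD at 9.80%, and buy CHF forward at 1.4278 to cover the loan.
The gap between the two covered legs is NZD 289,064.

NZD 289,064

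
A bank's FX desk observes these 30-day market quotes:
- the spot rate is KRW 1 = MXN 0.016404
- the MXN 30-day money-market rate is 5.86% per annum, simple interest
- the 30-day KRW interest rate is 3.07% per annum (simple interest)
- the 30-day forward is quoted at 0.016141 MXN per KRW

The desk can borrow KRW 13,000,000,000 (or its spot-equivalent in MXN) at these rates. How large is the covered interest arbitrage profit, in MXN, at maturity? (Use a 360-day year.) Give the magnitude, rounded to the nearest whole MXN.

T = 30/360 years.
Keep in KRW, deliver into the forward: 13,000,000,000·1.00255833333·0.016141 = MXN 210,369,822.76.
Swap to MXN now, deposit: 13,000,000,000·0.016404·1.00488333333 = MXN 214,293,380.60.
The quoted forward undervalues KRW, so borrow KRW, convert to MXN at spot, deposit the MXN at 5.86%, and buy KRW forward at 0.016141 to cover the loan.
The gap between the two covered legs is MXN 3,923,558.

MXN 3,923,558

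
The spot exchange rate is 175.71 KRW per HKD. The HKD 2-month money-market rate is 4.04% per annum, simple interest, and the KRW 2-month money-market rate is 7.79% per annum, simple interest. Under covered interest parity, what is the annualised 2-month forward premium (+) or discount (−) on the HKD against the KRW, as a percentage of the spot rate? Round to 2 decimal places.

+3.72%

T = 2/12 years.
CIP forward (KRW per HKD) = 175.71 × 1.0129833/1.0067333 = 176.80084.
(F − S)/S ÷ T = (176.80084 − 175.71)/175.71/(2/12) = 0.037249 → 3.72%.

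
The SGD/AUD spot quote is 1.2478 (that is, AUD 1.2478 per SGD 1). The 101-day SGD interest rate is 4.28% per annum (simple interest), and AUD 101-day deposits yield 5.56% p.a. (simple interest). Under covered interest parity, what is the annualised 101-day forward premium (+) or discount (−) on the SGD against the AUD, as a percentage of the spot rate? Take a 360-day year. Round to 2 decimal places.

T = 101/360 years.
CIP forward (AUD per SGD) = 1.2478 × 1.0155989/1.0120078 = 1.2522278.
Annualised premium = (F − S)/S × (1/T) = (1.2522278 − 1.2478)/1.2478 ÷ (101/360) = 1.26%.

+1.26%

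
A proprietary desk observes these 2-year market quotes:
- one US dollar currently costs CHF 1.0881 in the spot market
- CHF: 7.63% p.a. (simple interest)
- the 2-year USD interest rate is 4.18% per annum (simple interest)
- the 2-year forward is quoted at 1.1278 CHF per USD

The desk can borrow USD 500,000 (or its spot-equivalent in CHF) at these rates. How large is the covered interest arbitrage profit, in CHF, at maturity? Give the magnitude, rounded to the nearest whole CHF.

CHF 16,030

T = 2 years.
Invest the USD and cover forward: 500,000 × 1.083600 × 1.1278 = CHF 611,042.04.
Convert at spot and invest in CHF: 500,000 × 1.0881 × 1.152600 = CHF 627,072.03.
The quoted forward undervalues USD, so borrow USD, convert to CHF at spot, deposit the CHF at 7.63%, and buy USD forward at 1.1278 to cover the loan.
Arbitrage profit = |611,042.04 − 627,072.03| = CHF 16,030.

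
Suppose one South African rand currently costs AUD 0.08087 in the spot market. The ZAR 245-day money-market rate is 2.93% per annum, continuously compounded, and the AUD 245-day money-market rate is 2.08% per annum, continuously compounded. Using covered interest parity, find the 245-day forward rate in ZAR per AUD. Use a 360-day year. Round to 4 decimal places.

12.4373

T = 245/360 years.
AUD growth factor: e^(0.0208×245/360) = 1.01425622.
Growth of 1 ZAR over T: e^(0.0293×245/360) = 1.02014041.
CIP: F = S · (grow AUD)/(grow ZAR) = 0.08087 × 1.01425622/1.02014041 = 0.080403540 AUD per ZAR.
Quoted the other way: 1/0.080403540 = 12.4373 ZAR per AUD.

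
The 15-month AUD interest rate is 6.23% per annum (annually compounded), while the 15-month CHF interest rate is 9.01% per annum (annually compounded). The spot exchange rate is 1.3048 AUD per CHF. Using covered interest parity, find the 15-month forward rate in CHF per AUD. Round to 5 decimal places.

0.79155

T = 15/12 years.
Growth of 1 AUD over T: (1 + 0.0623)^(15/12) = 1.0784723.
Growth of 1 CHF over T: (1 + 0.0901)^(15/12) = 1.1138659.
So F = 1.3048 × 1.0784723 / 1.1138659 = 1.263339 (AUD/CHF).
Invert for CHF per AUD: 1 / 1.263339 = 0.79155.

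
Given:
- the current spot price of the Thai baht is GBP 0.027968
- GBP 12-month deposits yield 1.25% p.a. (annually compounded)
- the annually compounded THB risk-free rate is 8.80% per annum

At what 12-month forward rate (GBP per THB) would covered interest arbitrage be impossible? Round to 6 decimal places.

T = 1 year.
GBP accumulates by (1 + 0.0125)^1 = 1.012500.
THB accumulates by (1 + 0.0880)^1 = 1.088000.
Forward (GBP per THB) = 0.027968 × 1.012500 / 1.088000 = 0.02602721.

0.026027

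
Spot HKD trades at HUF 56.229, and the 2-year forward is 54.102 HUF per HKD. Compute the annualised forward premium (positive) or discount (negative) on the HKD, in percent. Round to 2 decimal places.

T = 2 years.
HKD trades forward at -3.78275% vs spot over the period.
Per annum: -0.0378275 / 2 = -0.018914 = -1.89%.

-1.89%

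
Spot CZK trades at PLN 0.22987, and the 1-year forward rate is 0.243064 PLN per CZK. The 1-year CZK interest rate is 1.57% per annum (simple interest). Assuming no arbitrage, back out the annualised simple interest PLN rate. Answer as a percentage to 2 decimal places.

7.40%

T = 1 year.
CIP gives F = S · g_PLN/g_CZK, so g_PLN/g_CZK = 0.243064/0.22987 = 1.0573977.
CZK growth factor: 1 + 0.0157×1 = 1.015700.
Hence g_PLN = 1.0739988.
r = (1.0739988 − 1)/1 = 0.073999 → 7.40%.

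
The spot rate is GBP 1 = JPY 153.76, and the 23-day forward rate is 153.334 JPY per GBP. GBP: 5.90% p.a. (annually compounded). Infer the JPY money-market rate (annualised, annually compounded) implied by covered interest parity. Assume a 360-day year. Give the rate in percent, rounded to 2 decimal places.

T = 23/360 years.
By CIP, F/S equals the JPY-to-GBP growth ratio: 153.334/153.76 = 0.9972294.
GBP growth factor: (1 + 0.0590)^(23/360) = 1.0036691.
Hence g_JPY = 1.0008883.
r = 1.0008883^(360/23) − 1 = 0.013995 → 1.40%.

1.40%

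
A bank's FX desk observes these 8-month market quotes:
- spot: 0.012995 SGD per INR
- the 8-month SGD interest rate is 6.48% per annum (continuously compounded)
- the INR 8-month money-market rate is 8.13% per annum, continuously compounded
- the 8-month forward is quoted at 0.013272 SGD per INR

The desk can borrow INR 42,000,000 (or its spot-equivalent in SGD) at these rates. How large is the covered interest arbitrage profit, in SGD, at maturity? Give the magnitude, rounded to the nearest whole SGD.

SGD 18,585

T = 8/12 years.
Invest the INR and cover forward: 42,000,000 × 1.05569572 × 0.013272 = SGD 588,470.13.
Convert at spot and invest in SGD: 42,000,000 × 0.012995 × 1.0441467 = SGD 569,884.83.
The quoted forward overvalues INR, so borrow SGD, buy INR at spot, deposit the INR at 8.13%, and sell the proceeds forward at 0.013272.
Profit = 588,470.13 − 569,884.83 = SGD 18,585.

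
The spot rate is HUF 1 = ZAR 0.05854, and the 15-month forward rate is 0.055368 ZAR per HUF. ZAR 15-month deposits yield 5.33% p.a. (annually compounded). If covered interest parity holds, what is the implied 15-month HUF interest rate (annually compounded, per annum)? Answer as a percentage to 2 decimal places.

10.13%

T = 15/12 years.
CIP gives F = S · g_ZAR/g_HUF, so g_ZAR/g_HUF = 0.055368/0.05854 = 0.9458148.
ZAR growth factor: (1 + 0.0533)^(15/12) = 1.0670631.
That pins the HUF growth at 1.1281945.
Annualise: 1.1281945^(12/15) − 1 = 0.101304 = 10.13%.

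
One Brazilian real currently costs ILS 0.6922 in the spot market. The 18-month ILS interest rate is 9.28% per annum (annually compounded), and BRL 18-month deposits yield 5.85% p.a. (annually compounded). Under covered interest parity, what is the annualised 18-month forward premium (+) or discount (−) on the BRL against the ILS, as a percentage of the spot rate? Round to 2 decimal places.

T = 18/12 years.
No-arbitrage forward: 0.6922 × 1.1423812 / 1.0890211 = 0.7261166 ILS/BRL.
Annualised premium = (F − S)/S × (1/T) = (0.7261166 − 0.6922)/0.6922 ÷ (18/12) = 3.27%.

+3.27%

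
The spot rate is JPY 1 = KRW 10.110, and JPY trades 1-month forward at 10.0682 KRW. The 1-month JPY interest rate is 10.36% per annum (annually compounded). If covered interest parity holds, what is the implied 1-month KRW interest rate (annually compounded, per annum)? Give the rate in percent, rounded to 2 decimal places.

5.01%

T = 1/12 years.
F/S = 10.0682/10.11 = 0.9958655 = (growth of KRW) / (growth of JPY).
JPY growth factor: (1 + 0.1036)^(1/12) = 1.0082486.
So the KRW growth factor = 1.004080.
r = 1.004080^(12/1) − 1 = 0.050074 → 5.01%.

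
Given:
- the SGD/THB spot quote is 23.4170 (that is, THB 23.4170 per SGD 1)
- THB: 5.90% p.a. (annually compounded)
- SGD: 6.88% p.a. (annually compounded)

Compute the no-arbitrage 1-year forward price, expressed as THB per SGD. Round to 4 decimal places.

23.2023

T = 1 year.
THB accumulates by (1 + 0.0590)^1 = 1.059000.
SGD accumulates by (1 + 0.0688)^1 = 1.068800.
CIP: F = S · (grow THB)/(grow SGD) = 23.417 × 1.059000/1.068800 = 23.202286 THB per SGD.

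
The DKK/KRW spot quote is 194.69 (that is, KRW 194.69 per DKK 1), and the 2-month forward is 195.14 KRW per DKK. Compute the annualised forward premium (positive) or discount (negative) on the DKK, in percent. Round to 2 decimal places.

+1.39%

T = 2/12 years.
(F − S)/S = (195.14 − 194.69)/194.69 = 0.0023114.
Per annum: 0.0023114 / (2/12) = 0.013868 = 1.39%.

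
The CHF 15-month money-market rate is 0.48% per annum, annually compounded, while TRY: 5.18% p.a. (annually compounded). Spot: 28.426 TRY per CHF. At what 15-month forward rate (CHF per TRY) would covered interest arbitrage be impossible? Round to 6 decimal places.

T = 15/12 years.
TRY growth factor: (1 + 0.0518)^(15/12) = 1.0651639.
CHF growth factor: (1 + 0.0048)^(15/12) = 1.0060036.
CIP: F = S · (grow TRY)/(grow CHF) = 28.426 × 1.0651639/1.0060036 = 30.09765 TRY per CHF.
Invert for CHF per TRY: 1 / 30.09765 = 0.033225.

0.033225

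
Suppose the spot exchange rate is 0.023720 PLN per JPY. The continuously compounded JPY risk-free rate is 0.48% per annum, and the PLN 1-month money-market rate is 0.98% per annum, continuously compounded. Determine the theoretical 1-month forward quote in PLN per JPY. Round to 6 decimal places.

0.023730

T = 1/12 years.
PLN accumulates by e^(0.0098×1/12) = 1.000817.
Growth of 1 JPY over T: e^(0.0048×1/12) = 1.0004001.
CIP: F = S · (grow PLN)/(grow JPY) = 0.02372 × 1.000817/1.0004001 = 0.02372988 PLN per JPY.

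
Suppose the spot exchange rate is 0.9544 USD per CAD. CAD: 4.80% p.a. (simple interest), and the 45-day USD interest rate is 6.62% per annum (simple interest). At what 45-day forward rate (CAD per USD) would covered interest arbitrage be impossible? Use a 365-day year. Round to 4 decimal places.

1.0454

T = 45/365 years.
USD growth factor: 1 + 0.0662×45/365 = 1.0081616.
CAD accumulates by 1 + 0.0480×45/365 = 1.0059178.
So F = 0.9544 × 1.0081616 / 1.0059178 = 0.9565289 (USD/CAD).
Invert for CAD per USD: 1 / 0.9565289 = 1.0454.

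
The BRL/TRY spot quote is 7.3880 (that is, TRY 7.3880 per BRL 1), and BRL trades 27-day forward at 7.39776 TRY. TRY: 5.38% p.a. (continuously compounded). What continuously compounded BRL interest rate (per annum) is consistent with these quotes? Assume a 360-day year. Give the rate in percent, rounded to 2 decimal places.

3.62%

T = 27/360 years.
CIP gives F = S · g_TRY/g_BRL, so g_TRY/g_BRL = 7.39776/7.388 = 1.0013211.
The TRY side grows by e^(0.0538×27/360) = 1.0040432.
So the BRL growth factor = 1.0027185.
r = ln(1.0027185)/(27/360) = 0.036197 → 3.62%.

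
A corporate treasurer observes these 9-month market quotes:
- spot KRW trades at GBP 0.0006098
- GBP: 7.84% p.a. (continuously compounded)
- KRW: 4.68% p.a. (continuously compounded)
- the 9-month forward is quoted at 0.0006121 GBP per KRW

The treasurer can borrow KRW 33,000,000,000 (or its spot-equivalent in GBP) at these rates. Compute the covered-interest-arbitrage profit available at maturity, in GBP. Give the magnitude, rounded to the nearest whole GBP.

T = 9/12 years.
Invest the KRW and cover forward: 33,000,000,000 × 1.0357232759 × 0.0006121 = GBP 20,920,885.17.
Convert at spot and invest in GBP: 33,000,000,000 × 0.0006098 × 1.0605631069 = GBP 21,342,135.63.
The quoted forward undervalues KRW, so borrow KRW, convert to GBP at spot, deposit the GBP at 7.84%, and buy KRW forward at 0.0006121 to cover the loan.
Arbitrage profit = |20,920,885.17 − 21,342,135.63| = GBP 421,250.

GBP 421,250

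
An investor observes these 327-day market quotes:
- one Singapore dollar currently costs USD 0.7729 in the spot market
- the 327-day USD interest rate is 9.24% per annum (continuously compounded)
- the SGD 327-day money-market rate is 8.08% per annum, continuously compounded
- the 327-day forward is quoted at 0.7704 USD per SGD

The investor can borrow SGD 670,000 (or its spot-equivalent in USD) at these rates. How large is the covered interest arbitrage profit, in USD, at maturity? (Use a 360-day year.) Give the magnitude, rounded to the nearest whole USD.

USD 7,705

T = 327/360 years.
Invest the SGD and cover forward: 670,000 × 1.07615374 × 0.7704 = USD 555,476.12.
Convert at spot and invest in USD: 670,000 × 0.7729 × 1.08755276 = USD 563,181.58.
The quoted forward undervalues SGD, so borrow SGD, convert to USD at spot, deposit the USD at 9.24%, and buy SGD forward at 0.7704 to cover the loan.
Profit = 563,181.58 − 555,476.12 = USD 7,705.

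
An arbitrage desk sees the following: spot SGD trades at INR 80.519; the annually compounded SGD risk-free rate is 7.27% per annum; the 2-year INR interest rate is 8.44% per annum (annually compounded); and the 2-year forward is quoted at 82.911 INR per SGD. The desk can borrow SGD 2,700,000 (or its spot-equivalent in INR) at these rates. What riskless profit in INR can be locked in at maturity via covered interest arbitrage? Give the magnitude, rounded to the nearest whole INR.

INR 1,944,797

T = 2 years.
Route A — deposit SGD, sell forward: 2,700,000 × 1.15068529 × 82.911 = INR 257,592,063.81.
Route B — convert at spot, deposit INR: 2,700,000 × 80.519 × 1.17592336 = INR 255,647,267.16.
The quoted forward overvalues SGD, so borrow INR, buy SGD at spot, deposit the SGD at 7.27%, and sell the proceeds forward at 82.911.
Profit = 257,592,063.81 − 255,647,267.16 = INR 1,944,797.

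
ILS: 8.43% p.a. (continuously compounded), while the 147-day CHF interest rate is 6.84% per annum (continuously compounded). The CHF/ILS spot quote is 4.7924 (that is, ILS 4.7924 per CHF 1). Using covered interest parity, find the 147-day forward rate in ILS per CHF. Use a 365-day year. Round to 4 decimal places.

4.8232

T = 147/365 years.
ILS accumulates by e^(0.0843×147/365) = 1.0345339.
CHF accumulates by e^(0.0684×147/365) = 1.0279303.
So F = 4.7924 × 1.0345339 / 1.0279303 = 4.823187 (ILS/CHF).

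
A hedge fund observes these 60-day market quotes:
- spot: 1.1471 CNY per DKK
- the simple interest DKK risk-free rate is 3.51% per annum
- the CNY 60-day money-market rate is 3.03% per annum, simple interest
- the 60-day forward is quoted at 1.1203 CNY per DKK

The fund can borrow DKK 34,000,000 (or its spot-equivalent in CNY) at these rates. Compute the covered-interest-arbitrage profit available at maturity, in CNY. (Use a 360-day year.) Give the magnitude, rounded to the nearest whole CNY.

CNY 885,329

T = 60/360 years.
Invest the DKK and cover forward: 34,000,000 × 1.005850 × 1.1203 = CNY 38,313,027.67.
Convert at spot and invest in CNY: 34,000,000 × 1.1471 × 1.005050 = CNY 39,198,357.07.
The quoted forward undervalues DKK, so borrow DKK, convert to CNY at spot, deposit the CNY at 3.03%, and buy DKK forward at 1.1203 to cover the loan.
Arbitrage profit = |38,313,027.67 − 39,198,357.07| = CNY 885,329.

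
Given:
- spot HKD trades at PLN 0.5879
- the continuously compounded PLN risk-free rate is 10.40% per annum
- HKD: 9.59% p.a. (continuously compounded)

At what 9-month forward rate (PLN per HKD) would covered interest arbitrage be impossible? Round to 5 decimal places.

T = 9/12 years.
Growth of 1 PLN over T: e^(0.1040×9/12) = 1.0811227.
Growth of 1 HKD over T: e^(0.0959×9/12) = 1.0745747.
So F = 0.5879 × 1.0811227 / 1.0745747 = 0.5914824 (PLN/HKD).

0.59148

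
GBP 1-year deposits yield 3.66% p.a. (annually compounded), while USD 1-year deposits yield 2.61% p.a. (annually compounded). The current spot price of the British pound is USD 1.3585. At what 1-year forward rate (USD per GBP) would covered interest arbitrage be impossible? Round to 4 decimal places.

T = 1 year.
USD accumulates by (1 + 0.0261)^1 = 1.026100.
GBP accumulates by (1 + 0.0366)^1 = 1.036600.
CIP: F = S · (grow USD)/(grow GBP) = 1.3585 × 1.026100/1.036600 = 1.344739 USD per GBP.

1.3447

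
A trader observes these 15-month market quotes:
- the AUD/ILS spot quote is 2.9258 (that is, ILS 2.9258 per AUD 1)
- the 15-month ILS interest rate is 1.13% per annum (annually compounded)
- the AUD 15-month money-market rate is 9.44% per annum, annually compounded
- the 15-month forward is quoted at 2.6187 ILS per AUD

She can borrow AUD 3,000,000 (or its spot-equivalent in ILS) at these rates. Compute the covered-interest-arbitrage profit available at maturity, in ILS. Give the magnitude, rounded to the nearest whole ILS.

ILS 107,745

T = 15/12 years.
Keep in AUD, deliver into the forward: 3,000,000·1.11936083·2.6187 = ILS 8,793,810.62.
Swap to ILS now, deposit: 3,000,000·2.9258·1.014144895 = ILS 8,901,555.40.
The quoted forward undervalues AUD, so borrow AUD, convert to ILS at spot, deposit the ILS at 1.13%, and buy AUD forward at 2.6187 to cover the loan.
Arbitrage profit = |8,793,810.62 − 8,901,555.40| = ILS 107,745.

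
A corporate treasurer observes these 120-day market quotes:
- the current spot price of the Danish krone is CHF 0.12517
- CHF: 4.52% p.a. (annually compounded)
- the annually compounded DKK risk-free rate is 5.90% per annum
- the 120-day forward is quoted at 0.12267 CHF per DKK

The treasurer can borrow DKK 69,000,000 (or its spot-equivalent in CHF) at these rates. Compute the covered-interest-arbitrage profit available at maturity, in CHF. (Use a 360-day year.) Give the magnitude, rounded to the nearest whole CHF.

CHF 137,421

T = 120/360 years.
Route A — deposit DKK, sell forward: 69,000,000 × 1.019292089 × 0.12267 = CHF 8,627,522.68.
Route B — convert at spot, deposit CHF: 69,000,000 × 0.12517 × 1.014845196 = CHF 8,764,943.95.
The quoted forward undervalues DKK, so borrow DKK, convert to CHF at spot, deposit the CHF at 4.52%, and buy DKK forward at 0.12267 to cover the loan.
Arbitrage profit = |8,627,522.68 − 8,764,943.95| = CHF 137,421.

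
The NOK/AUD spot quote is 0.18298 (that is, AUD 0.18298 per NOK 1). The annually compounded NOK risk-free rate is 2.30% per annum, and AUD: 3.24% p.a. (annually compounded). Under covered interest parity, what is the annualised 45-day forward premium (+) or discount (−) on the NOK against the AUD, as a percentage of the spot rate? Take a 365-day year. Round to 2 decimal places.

T = 45/365 years.
F = S · g_AUD/g_NOK = 0.18298 × 1.0039389/1.0028074 = 0.18318646.
(F − S)/S ÷ T = (0.18318646 − 0.18298)/0.18298/(45/365) = 0.009152 → 0.92%.

+0.92%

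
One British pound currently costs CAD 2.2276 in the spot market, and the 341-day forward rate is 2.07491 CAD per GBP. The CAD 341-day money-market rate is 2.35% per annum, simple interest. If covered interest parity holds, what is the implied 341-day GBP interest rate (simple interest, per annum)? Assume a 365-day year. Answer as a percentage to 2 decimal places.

10.40%

T = 341/365 years.
By CIP, F/S equals the CAD-to-GBP growth ratio: 2.07491/2.2276 = 0.9314554.
CAD growth factor: 1 + 0.0235×341/365 = 1.0219548.
Hence g_GBP = 1.0971591.
r = (1.0971591 − 1)/(341/365) = 0.103997 → 10.40%.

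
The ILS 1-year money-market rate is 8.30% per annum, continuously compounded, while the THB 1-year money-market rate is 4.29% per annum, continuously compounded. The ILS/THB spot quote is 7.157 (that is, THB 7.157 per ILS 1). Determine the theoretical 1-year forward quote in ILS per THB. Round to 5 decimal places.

T = 1 year.
Growth of 1 THB over T: e^(0.0429×1) = 1.0438335.
ILS growth factor: e^(0.0830×1) = 1.0865418.
Forward (THB per ILS) = 7.157 × 1.0438335 / 1.0865418 = 6.875682.
Quoted the other way: 1/6.875682 = 0.14544 ILS per THB.

0.14544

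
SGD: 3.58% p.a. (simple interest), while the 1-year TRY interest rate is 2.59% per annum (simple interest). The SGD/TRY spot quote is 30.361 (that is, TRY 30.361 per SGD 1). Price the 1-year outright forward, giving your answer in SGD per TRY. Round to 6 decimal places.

0.033255

T = 1 year.
TRY growth factor: 1 + 0.0259×1 = 1.025900.
SGD growth factor: 1 + 0.0358×1 = 1.035800.
Forward (TRY per SGD) = 30.361 × 1.025900 / 1.035800 = 30.07081.
Invert for SGD per TRY: 1 / 30.07081 = 0.033255.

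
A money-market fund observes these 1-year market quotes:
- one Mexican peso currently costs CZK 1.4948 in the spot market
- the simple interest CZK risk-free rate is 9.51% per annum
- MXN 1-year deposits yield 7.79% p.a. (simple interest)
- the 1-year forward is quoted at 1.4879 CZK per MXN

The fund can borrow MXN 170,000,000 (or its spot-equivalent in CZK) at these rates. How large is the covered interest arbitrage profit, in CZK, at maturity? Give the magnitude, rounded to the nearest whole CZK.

T = 1 year.
Invest the MXN and cover forward: 170,000,000 × 1.077900 × 1.4879 = CZK 272,647,259.70.
Convert at spot and invest in CZK: 170,000,000 × 1.4948 × 1.095100 = CZK 278,282,431.60.
The quoted forward undervalues MXN, so borrow MXN, convert to CZK at spot, deposit the CZK at 9.51%, and buy MXN forward at 1.4879 to cover the loan.
Profit = 278,282,431.60 − 272,647,259.70 = CZK 5,635,172.

CZK 5,635,172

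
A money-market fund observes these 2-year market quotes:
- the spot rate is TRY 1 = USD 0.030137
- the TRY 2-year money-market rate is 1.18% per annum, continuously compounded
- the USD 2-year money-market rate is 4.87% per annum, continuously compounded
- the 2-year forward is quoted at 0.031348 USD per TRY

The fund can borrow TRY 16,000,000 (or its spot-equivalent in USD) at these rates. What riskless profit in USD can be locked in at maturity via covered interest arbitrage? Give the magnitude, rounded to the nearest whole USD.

T = 2 years.
Keep in TRY, deliver into the forward: 16,000,000·1.02388068·0.031348 = USD 513,545.78.
Swap to USD now, deposit: 16,000,000·0.030137·1.10230121 = USD 531,520.83.
The quoted forward undervalues TRY, so borrow TRY, convert to USD at spot, deposit the USD at 4.87%, and buy TRY forward at 0.031348 to cover the loan.
Profit = 531,520.83 − 513,545.78 = USD 17,975.

USD 17,975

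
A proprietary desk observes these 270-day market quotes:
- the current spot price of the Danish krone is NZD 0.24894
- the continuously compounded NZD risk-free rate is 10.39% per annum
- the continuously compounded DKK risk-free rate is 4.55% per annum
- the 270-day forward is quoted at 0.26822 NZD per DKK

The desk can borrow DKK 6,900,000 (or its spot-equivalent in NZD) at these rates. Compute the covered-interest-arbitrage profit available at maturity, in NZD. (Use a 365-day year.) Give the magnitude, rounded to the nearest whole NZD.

NZD 59,160

T = 270/365 years.
Invest the DKK and cover forward: 6,900,000 × 1.034230358 × 0.26822 = NZD 1,914,068.74.
Convert at spot and invest in NZD: 6,900,000 × 0.24894 × 1.079888218 = NZD 1,854,908.87.
The quoted forward overvalues DKK, so borrow NZD, buy DKK at spot, deposit the DKK at 4.55%, and sell the proceeds forward at 0.26822.
Profit = 1,914,068.74 − 1,854,908.87 = NZD 59,160.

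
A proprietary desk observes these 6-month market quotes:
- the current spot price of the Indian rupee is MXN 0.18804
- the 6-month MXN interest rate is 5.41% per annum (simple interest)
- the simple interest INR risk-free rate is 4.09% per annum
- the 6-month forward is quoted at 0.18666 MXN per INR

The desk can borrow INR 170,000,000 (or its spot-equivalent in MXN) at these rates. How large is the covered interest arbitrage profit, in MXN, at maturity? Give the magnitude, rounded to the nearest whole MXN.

T = 6/12 years.
Route A — deposit INR, sell forward: 170,000,000 × 1.020450 × 0.18666 = MXN 32,381,123.49.
Route B — convert at spot, deposit MXN: 170,000,000 × 0.18804 × 1.027050 = MXN 32,831,501.94.
The quoted forward undervalues INR, so borrow INR, convert to MXN at spot, deposit the MXN at 5.41%, and buy INR forward at 0.18666 to cover the loan.
Profit = 32,831,501.94 − 32,381,123.49 = MXN 450,378.

MXN 450,378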